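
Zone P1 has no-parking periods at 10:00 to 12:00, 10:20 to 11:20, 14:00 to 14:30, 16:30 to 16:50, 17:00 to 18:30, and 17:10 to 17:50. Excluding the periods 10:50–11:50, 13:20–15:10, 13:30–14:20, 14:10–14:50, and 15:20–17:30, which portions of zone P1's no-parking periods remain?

Merge the first list: 10:00–12:00, 14:00–14:30, 16:30–16:50, 17:00–18:30.
Merge the second list: 10:50–11:50, 13:20–15:10, 15:20–17:30.
10:00–12:00 minus B → 10:00–10:50, 11:50–12:00.
14:00–14:30: fully covered by B → removed.
16:30–16:50: fully covered by B → removed.
17:00–18:30 minus B → 17:30–18:30.

10:00–10:50, 11:50–12:00, 17:30–18:30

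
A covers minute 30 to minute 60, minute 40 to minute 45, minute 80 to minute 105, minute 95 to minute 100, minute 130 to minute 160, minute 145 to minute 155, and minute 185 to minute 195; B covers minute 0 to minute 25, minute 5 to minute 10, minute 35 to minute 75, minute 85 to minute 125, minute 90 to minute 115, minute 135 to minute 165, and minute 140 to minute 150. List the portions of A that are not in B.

Merge the first list: minute 30 to minute 60, minute 80 to minute 105, minute 130 to minute 160, minute 185 to minute 195.
Merge the second list: minute 0 to minute 25, minute 35 to minute 75, minute 85 to minute 125, minute 135 to minute 165.
minute 30 to minute 60 \ B = minute 30 to minute 35.
minute 80 to minute 105 \ B = minute 80 to minute 85.
minute 130 to minute 160 \ B = minute 130 to minute 135.
minute 185 to minute 195: nothing removed.

minute 30 to minute 35, minute 80 to minute 85, minute 130 to minute 135, minute 185 to minute 195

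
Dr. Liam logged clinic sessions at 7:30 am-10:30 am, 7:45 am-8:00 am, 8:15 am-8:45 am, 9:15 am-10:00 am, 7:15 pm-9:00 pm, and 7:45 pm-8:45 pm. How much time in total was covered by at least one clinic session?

Merged: 7:30 am-10:30 am, 7:15 pm-9:00 pm.
Lengths: 3 h + 1 h 45 min = 4 h 45 min.

4 h 45 min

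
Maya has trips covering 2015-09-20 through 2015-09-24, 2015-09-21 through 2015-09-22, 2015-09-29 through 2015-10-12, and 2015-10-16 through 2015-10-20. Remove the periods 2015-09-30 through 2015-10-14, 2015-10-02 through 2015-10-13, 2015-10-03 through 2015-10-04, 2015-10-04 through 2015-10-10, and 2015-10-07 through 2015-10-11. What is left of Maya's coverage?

First set merges to 2015-09-20 through 2015-09-24, 2015-09-29 through 2015-10-12, 2015-10-16 through 2015-10-20.
Second set merges to 2015-09-30 through 2015-10-14.
2015-09-20 through 2015-09-24: no B overlap → unchanged.
2015-09-29 through 2015-10-12 minus B → 2015-09-29 through 2015-09-29.
2015-10-16 through 2015-10-20: no B overlap → unchanged.

2015-09-20 through 2015-09-24, 2015-09-29 through 2015-09-29, 2015-10-16 through 2015-10-20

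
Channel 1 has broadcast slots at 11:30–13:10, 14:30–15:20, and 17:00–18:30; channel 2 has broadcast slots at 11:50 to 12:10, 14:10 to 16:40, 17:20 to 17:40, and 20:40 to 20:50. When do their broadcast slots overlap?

11:30–13:10 ∩ B → 11:50–12:10.
14:30–15:20 ∩ B → 14:30–15:20.
17:00–18:30 ∩ B → 17:20–17:40.

11:50–12:10, 14:30–15:20, 17:20–17:40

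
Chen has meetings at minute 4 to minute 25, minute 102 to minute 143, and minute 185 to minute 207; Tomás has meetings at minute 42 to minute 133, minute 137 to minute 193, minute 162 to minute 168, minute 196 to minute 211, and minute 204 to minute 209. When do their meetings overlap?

Merge the second list: minute 42 to minute 133, minute 137 to minute 193, minute 196 to minute 211.
minute 4 to minute 25 meets no B interval.
minute 102 to minute 143 ∩ B → minute 102 to minute 133, minute 137 to minute 143.
minute 185 to minute 207 ∩ B → minute 185 to minute 193, minute 196 to minute 207.

minute 102 to minute 133, minute 137 to minute 143, minute 185 to minute 193, minute 196 to minute 207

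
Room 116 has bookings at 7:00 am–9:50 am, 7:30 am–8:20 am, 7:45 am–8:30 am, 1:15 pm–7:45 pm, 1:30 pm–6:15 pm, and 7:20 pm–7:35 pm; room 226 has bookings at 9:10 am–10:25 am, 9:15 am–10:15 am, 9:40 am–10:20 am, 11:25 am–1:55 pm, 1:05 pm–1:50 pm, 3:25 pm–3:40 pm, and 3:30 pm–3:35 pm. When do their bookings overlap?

First set merges to 7:00 am–9:50 am, 1:15 pm–7:45 pm.
Second set merges to 9:10 am–10:25 am, 11:25 am–1:55 pm, 3:25 pm–3:40 pm.
7:00 am–9:50 am ∩ B → 9:10 am–9:50 am.
1:15 pm–7:45 pm ∩ B → 1:15 pm–1:55 pm, 3:25 pm–3:40 pm.

9:10 am–9:50 am, 1:15 pm–1:55 pm, 3:25 pm–3:40 pm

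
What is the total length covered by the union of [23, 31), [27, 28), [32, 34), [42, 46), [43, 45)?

Merged: [23, 31), [32, 34), [42, 46).
Lengths: 8 + 2 + 4 = 14.

14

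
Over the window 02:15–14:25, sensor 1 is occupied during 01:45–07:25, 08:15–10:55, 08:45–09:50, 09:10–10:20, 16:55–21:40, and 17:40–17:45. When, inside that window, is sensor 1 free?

Covered (merged): 01:45–07:25, 08:15–10:55, 16:55–21:40.
Gaps within 02:15–14:25: 07:25–08:15, 10:55–14:25.

07:25–08:15, 10:55–14:25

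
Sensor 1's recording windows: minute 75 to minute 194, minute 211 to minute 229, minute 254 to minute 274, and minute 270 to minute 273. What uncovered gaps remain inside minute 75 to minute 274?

Covered (merged): minute 75 to minute 194, minute 211 to minute 229, minute 254 to minute 274.
Complement within minute 75 to minute 274: minute 194 to minute 211, minute 229 to minute 254.

minute 194 to minute 211, minute 229 to minute 254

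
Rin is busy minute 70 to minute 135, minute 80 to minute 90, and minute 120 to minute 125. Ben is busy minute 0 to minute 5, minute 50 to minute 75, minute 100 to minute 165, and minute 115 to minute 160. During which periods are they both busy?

minute 70 to minute 75, minute 100 to minute 135

First set merges to minute 70 to minute 135.
Second set merges to minute 0 to minute 5, minute 50 to minute 75, minute 100 to minute 165.
minute 70 to minute 135 overlaps B on minute 70 to minute 75, minute 100 to minute 135.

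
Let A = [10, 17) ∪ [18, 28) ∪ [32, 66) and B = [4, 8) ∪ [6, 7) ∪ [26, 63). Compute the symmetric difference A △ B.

[4, 8) ∪ [10, 17) ∪ [18, 26) ∪ [28, 32) ∪ [63, 66)

Merge the second list: [4, 8), [26, 63).
A \ B = [10, 17), [18, 26), [63, 66).
B \ A = [4, 8), [28, 32).
Union of the two gives the symmetric difference.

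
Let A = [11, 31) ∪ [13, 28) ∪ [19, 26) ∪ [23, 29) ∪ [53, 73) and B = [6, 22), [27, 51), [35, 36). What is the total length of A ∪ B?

A, merged: [11, 31), [53, 73).
B, merged: [6, 22), [27, 51).
A ∪ B = [6, 51), [53, 73).
Total: 45 + 20 = 65.

65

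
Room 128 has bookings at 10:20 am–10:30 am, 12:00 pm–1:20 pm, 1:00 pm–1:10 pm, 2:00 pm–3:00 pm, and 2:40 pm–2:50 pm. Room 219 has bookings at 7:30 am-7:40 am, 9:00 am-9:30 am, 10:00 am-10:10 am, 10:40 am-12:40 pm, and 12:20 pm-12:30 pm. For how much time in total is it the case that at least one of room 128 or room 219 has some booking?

4 h 40 min

A, merged: 10:20 am–10:30 am, 12:00 pm–1:20 pm, 2:00 pm–3:00 pm.
B, merged: 7:30 am–7:40 am, 9:00 am–9:30 am, 10:00 am–10:10 am, 10:40 am–12:40 pm.
A ∪ B = 7:30 am–7:40 am, 9:00 am–9:30 am, 10:00 am–10:10 am, 10:20 am–10:30 am, 10:40 am–1:20 pm, 2:00 pm–3:00 pm.
Total: 10 min + 30 min + 10 min + 10 min + 2 h 40 min + 1 h = 4 h 40 min.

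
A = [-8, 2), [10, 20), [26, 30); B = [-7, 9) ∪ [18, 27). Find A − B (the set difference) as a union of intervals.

[-8, -7) ∪ [10, 18) ∪ [27, 30)

[-8, 2) with B removed leaves [-8, -7).
[10, 20) with B removed leaves [10, 18).
[26, 30) with B removed leaves [27, 30).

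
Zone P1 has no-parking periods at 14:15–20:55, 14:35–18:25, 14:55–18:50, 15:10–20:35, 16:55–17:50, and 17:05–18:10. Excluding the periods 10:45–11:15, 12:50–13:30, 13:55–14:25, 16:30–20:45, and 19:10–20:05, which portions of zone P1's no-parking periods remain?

14:25-16:30, 20:45-20:55

First set merges to 14:15-20:55.
Second set merges to 10:45-11:15, 12:50-13:30, 13:55-14:25, 16:30-20:45.
14:15-20:55 minus B → 14:25-16:30, 20:45-20:55.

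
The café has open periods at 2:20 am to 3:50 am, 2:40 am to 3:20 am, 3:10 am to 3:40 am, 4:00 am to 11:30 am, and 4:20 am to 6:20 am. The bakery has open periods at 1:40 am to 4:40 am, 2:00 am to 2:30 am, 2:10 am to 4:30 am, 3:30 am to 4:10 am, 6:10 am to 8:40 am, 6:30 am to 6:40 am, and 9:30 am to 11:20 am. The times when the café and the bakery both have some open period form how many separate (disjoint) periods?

4

First set merges to 2:20 am–3:50 am, 4:00 am–11:30 am.
Second set merges to 1:40 am–4:40 am, 6:10 am–8:40 am, 9:30 am–11:20 am.
A ∩ B = 2:20 am–3:50 am, 4:00 am–4:40 am, 6:10 am–8:40 am, 9:30 am–11:20 am.
That is 4 disjoint pieces.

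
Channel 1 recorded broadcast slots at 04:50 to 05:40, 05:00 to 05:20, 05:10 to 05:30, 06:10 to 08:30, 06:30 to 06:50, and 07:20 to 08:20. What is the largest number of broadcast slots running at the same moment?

At 05:10, 3 of the intervals are simultaneously active.
No point has more.

3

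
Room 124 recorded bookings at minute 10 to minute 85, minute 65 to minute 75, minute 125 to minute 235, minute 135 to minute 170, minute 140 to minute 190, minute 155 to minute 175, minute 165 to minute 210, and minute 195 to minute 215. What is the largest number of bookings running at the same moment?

Walk the sorted start/end points keeping a running depth.
The depth first hits 5 at minute 165.

5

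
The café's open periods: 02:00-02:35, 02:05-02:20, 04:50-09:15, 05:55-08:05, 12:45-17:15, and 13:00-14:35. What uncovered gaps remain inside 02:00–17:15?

The merged coverage is 02:00–02:35, 04:50–09:15, 12:45–17:15.
Complement within 02:00–17:15: 02:35–04:50, 09:15–12:45.

02:35–04:50, 09:15–12:45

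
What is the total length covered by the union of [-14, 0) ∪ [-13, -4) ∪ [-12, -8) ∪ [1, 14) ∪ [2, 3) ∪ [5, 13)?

Merged: [-14, 0), [1, 14).
Lengths: 14 + 13 = 27.

27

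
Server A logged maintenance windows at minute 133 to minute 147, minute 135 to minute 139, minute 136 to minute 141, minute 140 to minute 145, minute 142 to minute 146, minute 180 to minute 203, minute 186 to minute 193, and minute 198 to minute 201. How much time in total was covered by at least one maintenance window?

Merged: minute 133 to minute 147, minute 180 to minute 203.
Lengths: 14 minutes + 23 minutes = 37 minutes.

37 minutes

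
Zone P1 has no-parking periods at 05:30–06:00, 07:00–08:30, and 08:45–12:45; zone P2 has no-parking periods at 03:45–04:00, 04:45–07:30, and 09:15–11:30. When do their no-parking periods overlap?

05:30-06:00, 07:00-07:30, 09:15-11:30

05:30-06:00 ∩ B → 05:30-06:00.
07:00-08:30 ∩ B → 07:00-07:30.
08:45-12:45 ∩ B → 09:15-11:30.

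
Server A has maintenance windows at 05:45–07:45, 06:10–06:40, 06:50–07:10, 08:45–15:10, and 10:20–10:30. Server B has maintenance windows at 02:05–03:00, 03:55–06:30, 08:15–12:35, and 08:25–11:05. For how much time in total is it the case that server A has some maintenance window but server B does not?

3 h 50 min

First set merges to 05:45-07:45, 08:45-15:10.
Second set merges to 02:05-03:00, 03:55-06:30, 08:15-12:35.
A \ B = 06:30-07:45, 12:35-15:10.
Total: 1 h 15 min + 2 h 35 min = 3 h 50 min.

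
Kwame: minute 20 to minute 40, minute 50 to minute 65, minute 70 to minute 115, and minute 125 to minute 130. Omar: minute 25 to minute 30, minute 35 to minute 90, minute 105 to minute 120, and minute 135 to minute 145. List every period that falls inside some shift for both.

minute 20 to minute 40 overlaps B on minute 25 to minute 30, minute 35 to minute 40.
minute 50 to minute 65 overlaps B on minute 50 to minute 65.
minute 70 to minute 115 overlaps B on minute 70 to minute 90, minute 105 to minute 115.
minute 125 to minute 130 falls entirely outside B.

minute 25 to minute 30, minute 35 to minute 40, minute 50 to minute 65, minute 70 to minute 90, minute 105 to minute 115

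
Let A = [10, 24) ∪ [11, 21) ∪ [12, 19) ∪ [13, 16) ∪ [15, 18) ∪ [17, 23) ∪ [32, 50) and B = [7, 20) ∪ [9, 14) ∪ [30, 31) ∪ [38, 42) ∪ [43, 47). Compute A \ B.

First set merges to [10, 24), [32, 50).
Second set merges to [7, 20), [30, 31), [38, 42), [43, 47).
[10, 24) minus B → [20, 24).
[32, 50) minus B → [32, 38), [42, 43), [47, 50).

[20, 24) ∪ [32, 38) ∪ [42, 43) ∪ [47, 50)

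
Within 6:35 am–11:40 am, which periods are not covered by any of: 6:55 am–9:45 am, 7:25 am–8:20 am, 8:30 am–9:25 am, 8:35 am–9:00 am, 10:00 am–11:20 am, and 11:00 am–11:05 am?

After merging, the occupied span is 6:55 am–9:45 am, 10:00 am–11:20 am.
Gaps within 6:35 am–11:40 am: 6:35 am–6:55 am, 9:45 am–10:00 am, 11:20 am–11:40 am.

6:35 am–6:55 am, 9:45 am–10:00 am, 11:20 am–11:40 am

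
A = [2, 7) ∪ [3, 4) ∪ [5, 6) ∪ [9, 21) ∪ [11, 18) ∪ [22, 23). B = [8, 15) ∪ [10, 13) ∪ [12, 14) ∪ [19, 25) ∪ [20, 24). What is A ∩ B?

First set merges to [2, 7), [9, 21), [22, 23).
Second set merges to [8, 15), [19, 25).
[2, 7) falls entirely outside B.
[9, 21) overlaps B on [9, 15), [19, 21).
[22, 23) overlaps B on [22, 23).

[9, 15) ∪ [19, 21) ∪ [22, 23)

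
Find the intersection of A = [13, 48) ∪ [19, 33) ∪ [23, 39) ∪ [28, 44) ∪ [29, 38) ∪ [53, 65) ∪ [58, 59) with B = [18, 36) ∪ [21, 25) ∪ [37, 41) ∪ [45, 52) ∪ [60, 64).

[18, 36) ∪ [37, 41) ∪ [45, 48) ∪ [60, 64)

First set merges to [13, 48), [53, 65).
Second set merges to [18, 36), [37, 41), [45, 52), [60, 64).
[13, 48) meets the second set on [18, 36), [37, 41), [45, 48).
[53, 65) meets the second set on [60, 64).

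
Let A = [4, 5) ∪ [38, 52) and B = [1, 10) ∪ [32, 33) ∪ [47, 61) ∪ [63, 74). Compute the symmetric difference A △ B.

Only in the first: [38, 47).
Only in the second: [1, 4), [5, 10), [32, 33), [52, 61), [63, 74).
Together these are the periods covered by exactly one.

[1, 4) ∪ [5, 10) ∪ [32, 33) ∪ [38, 47) ∪ [52, 61) ∪ [63, 74)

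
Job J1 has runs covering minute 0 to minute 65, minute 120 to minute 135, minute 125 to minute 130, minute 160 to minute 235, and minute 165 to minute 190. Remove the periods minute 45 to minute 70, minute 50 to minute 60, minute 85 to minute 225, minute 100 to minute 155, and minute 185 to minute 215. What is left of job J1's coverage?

minute 0 to minute 45, minute 225 to minute 235

A, merged: minute 0 to minute 65, minute 120 to minute 135, minute 160 to minute 235.
B, merged: minute 45 to minute 70, minute 85 to minute 225.
minute 0 to minute 65 with B removed leaves minute 0 to minute 45.
minute 120 to minute 135 lies entirely inside B → drops out.
minute 160 to minute 235 with B removed leaves minute 225 to minute 235.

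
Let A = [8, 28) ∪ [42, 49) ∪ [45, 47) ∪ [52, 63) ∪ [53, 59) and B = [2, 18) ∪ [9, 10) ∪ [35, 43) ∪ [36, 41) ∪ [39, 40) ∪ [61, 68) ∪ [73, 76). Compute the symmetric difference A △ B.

Merge the first list: [8, 28), [42, 49), [52, 63).
Merge the second list: [2, 18), [35, 43), [61, 68), [73, 76).
A \ B = [18, 28), [43, 49), [52, 61).
B \ A = [2, 8), [35, 42), [63, 68), [73, 76).
Union of the two gives the symmetric difference.

[2, 8) ∪ [18, 28) ∪ [35, 42) ∪ [43, 49) ∪ [52, 61) ∪ [63, 68) ∪ [73, 76)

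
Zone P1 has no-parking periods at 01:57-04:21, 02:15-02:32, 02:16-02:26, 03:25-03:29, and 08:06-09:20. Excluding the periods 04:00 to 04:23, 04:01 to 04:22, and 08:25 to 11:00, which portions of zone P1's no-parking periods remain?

01:57-04:00, 08:06-08:25

First set merges to 01:57-04:21, 08:06-09:20.
Second set merges to 04:00-04:23, 08:25-11:00.
01:57-04:21 with B removed leaves 01:57-04:00.
08:06-09:20 with B removed leaves 08:06-08:25.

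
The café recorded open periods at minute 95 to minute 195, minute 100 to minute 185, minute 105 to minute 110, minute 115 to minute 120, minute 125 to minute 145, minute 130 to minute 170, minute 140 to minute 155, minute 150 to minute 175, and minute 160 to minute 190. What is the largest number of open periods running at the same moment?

Sweep endpoints in order; track running count of active intervals.
Peak of 5 reached at minute 140.

5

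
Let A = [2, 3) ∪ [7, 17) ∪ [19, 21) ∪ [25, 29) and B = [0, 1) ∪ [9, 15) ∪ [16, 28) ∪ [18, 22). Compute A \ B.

Second set merges to [0, 1), [9, 15), [16, 28).
[2, 3): no B overlap → unchanged.
[7, 17) minus B → [7, 9), [15, 16).
[19, 21): fully covered by B → removed.
[25, 29) minus B → [28, 29).

[2, 3) ∪ [7, 9) ∪ [15, 16) ∪ [28, 29)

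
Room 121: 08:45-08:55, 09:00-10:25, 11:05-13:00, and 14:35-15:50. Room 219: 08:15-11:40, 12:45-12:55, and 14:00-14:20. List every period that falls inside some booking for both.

08:45–08:55, 09:00–10:25, 11:05–11:40, 12:45–12:55

08:45–08:55 meets the second set on 08:45–08:55.
09:00–10:25 meets the second set on 09:00–10:25.
11:05–13:00 meets the second set on 11:05–11:40, 12:45–12:55.
14:35–15:50: no overlap with the second set.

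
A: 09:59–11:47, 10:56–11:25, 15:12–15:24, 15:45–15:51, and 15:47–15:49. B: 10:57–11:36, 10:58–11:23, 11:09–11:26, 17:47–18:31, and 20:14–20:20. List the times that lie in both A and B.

10:57–11:36

A, merged: 09:59–11:47, 15:12–15:24, 15:45–15:51.
B, merged: 10:57–11:36, 17:47–18:31, 20:14–20:20.
09:59–11:47 ∩ B → 10:57–11:36.
15:12–15:24 meets no B interval.
15:45–15:51 meets no B interval.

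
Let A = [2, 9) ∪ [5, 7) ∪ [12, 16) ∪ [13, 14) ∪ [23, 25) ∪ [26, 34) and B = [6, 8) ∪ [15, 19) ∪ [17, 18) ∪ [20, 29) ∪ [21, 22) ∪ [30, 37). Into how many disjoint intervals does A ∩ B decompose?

5

Merge the first list: [2, 9), [12, 16), [23, 25), [26, 34).
Merge the second list: [6, 8), [15, 19), [20, 29), [30, 37).
A ∩ B = [6, 8), [15, 16), [23, 25), [26, 29), [30, 34).
That is 5 disjoint pieces.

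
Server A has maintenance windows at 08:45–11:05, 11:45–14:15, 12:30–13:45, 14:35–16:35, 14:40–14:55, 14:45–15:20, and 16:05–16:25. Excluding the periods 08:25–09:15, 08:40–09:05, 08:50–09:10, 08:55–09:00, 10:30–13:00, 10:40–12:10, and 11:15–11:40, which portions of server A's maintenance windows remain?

09:15–10:30, 13:00–14:15, 14:35–16:35

First set merges to 08:45–11:05, 11:45–14:15, 14:35–16:35.
Second set merges to 08:25–09:15, 10:30–13:00.
08:45–11:05 with B removed leaves 09:15–10:30.
11:45–14:15 with B removed leaves 13:00–14:15.
14:35–16:35 is untouched.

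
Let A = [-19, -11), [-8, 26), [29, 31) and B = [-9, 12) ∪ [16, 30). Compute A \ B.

[-19, -11): nothing removed.
[-8, 26) \ B = [12, 16).
[29, 31) \ B = [30, 31).

[-19, -11) ∪ [12, 16) ∪ [30, 31)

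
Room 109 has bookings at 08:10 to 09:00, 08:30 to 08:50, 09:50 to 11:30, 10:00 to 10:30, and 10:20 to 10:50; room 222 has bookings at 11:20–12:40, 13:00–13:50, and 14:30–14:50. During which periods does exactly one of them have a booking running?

Merge the first list: 08:10–09:00, 09:50–11:30.
Only in the first: 08:10–09:00, 09:50–11:20.
Only in the second: 11:30–12:40, 13:00–13:50, 14:30–14:50.
Together these are the periods covered by exactly one.

08:10–09:00, 09:50–11:20, 11:30–12:40, 13:00–13:50, 14:30–14:50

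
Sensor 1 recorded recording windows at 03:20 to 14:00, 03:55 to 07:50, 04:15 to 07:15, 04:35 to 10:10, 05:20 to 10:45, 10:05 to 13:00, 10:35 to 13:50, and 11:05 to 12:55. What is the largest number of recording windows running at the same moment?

Walk the sorted start/end points keeping a running depth.
The depth first hits 5 at 05:20.

5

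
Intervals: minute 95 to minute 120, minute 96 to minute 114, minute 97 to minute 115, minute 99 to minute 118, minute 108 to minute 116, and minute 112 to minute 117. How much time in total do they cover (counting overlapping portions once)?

Merged: minute 95 to minute 120.
Length: 25 minutes.

25 minutes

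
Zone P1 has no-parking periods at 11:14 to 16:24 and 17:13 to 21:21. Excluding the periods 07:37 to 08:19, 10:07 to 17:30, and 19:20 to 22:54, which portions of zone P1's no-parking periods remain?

11:14–16:24: fully covered by B → removed.
17:13–21:21 minus B → 17:30–19:20.

17:30–19:20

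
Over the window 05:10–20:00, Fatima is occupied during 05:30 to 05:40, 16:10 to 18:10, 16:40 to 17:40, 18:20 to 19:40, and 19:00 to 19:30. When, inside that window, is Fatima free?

After merging, the occupied span is 05:30–05:40, 16:10–18:10, 18:20–19:40.
Gaps within 05:10–20:00: 05:10–05:30, 05:40–16:10, 18:10–18:20, 19:40–20:00.

05:10–05:30, 05:40–16:10, 18:10–18:20, 19:40–20:00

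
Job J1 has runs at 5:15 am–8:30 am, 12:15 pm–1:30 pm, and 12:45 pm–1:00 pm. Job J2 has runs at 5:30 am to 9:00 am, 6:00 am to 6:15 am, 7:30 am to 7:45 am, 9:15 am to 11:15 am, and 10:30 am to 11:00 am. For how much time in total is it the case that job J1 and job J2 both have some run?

A, merged: 5:15 am–8:30 am, 12:15 pm–1:30 pm.
B, merged: 5:30 am–9:00 am, 9:15 am–11:15 am.
A ∩ B = 5:30 am–8:30 am.
Total: 3 h.

3 h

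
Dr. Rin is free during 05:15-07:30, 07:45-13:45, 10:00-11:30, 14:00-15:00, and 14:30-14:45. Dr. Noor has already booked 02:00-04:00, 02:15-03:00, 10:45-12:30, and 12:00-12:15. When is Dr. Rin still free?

05:15–07:30, 07:45–10:45, 12:30–13:45, 14:00–15:00

A, merged: 05:15–07:30, 07:45–13:45, 14:00–15:00.
B, merged: 02:00–04:00, 10:45–12:30.
05:15–07:30: nothing removed.
07:45–13:45 \ B = 07:45–10:45, 12:30–13:45.
14:00–15:00: nothing removed.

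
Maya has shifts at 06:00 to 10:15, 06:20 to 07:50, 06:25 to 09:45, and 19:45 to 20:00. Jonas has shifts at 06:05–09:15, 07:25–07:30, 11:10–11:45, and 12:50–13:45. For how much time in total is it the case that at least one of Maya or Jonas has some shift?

Merge the first list: 06:00–10:15, 19:45–20:00.
Merge the second list: 06:05–09:15, 11:10–11:45, 12:50–13:45.
A ∪ B = 06:00–10:15, 11:10–11:45, 12:50–13:45, 19:45–20:00.
Total: 4 h 15 min + 35 min + 55 min + 15 min = 6 h.

6 h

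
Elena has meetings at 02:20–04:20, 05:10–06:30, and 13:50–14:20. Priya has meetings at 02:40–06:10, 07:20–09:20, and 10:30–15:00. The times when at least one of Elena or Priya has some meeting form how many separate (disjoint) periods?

3

A ∪ B = 02:20–06:30, 07:20–09:20, 10:30–15:00.
That is 3 disjoint pieces.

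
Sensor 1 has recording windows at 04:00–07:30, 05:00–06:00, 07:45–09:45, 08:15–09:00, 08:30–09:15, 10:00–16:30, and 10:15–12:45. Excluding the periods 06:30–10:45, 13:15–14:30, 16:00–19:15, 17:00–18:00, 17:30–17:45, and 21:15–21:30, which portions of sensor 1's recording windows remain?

04:00-06:30, 10:45-13:15, 14:30-16:00

First set merges to 04:00-07:30, 07:45-09:45, 10:00-16:30.
Second set merges to 06:30-10:45, 13:15-14:30, 16:00-19:15, 21:15-21:30.
04:00-07:30 minus B → 04:00-06:30.
07:45-09:45: fully covered by B → removed.
10:00-16:30 minus B → 10:45-13:15, 14:30-16:00.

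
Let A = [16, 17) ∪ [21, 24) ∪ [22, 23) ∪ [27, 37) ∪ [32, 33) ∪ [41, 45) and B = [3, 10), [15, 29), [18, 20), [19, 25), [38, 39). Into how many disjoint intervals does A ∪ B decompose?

4

A, merged: [16, 17), [21, 24), [27, 37), [41, 45).
B, merged: [3, 10), [15, 29), [38, 39).
A ∪ B = [3, 10), [15, 37), [38, 39), [41, 45).
That is 4 disjoint pieces.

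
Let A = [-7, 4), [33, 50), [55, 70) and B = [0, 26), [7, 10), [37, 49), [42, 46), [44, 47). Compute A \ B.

Merge the second list: [0, 26), [37, 49).
[-7, 4) \ B = [-7, 0).
[33, 50) \ B = [33, 37), [49, 50).
[55, 70): nothing removed.

[-7, 0) ∪ [33, 37) ∪ [49, 50) ∪ [55, 70)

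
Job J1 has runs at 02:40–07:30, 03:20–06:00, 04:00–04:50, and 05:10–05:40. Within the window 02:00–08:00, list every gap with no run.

02:00–02:40, 07:30–08:00

Covered (merged): 02:40–07:30.
Gaps within 02:00–08:00: 02:00–02:40, 07:30–08:00.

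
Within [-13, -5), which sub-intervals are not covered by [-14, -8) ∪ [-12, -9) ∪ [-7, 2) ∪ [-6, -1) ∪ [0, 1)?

[-8, -7)

After merging, the occupied span is [-14, -8), [-7, 2).
Gaps within [-13, -5): [-8, -7).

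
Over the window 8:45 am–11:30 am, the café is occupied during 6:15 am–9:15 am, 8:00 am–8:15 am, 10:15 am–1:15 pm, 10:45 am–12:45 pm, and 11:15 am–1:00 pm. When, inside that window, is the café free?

9:15 am-10:15 am

The merged coverage is 6:15 am-9:15 am, 10:15 am-1:15 pm.
Uncovered inside 8:45 am-11:30 am: 9:15 am-10:15 am.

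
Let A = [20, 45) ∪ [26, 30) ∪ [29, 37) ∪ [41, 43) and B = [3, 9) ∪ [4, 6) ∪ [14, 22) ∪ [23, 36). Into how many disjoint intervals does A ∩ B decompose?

2

A, merged: [20, 45).
B, merged: [3, 9), [14, 22), [23, 36).
A ∩ B = [20, 22), [23, 36).
That is 2 disjoint pieces.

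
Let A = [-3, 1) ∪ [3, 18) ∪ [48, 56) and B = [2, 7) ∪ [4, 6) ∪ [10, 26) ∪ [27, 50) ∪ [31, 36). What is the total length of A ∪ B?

57

Merge the second list: [2, 7), [10, 26), [27, 50).
A ∪ B = [-3, 1), [2, 26), [27, 56).
Total: 4 + 24 + 29 = 57.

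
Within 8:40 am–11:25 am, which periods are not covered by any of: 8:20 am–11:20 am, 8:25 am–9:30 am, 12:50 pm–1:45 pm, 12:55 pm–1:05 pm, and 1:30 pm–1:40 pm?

11:20 am–11:25 am

Covered (merged): 8:20 am–11:20 am, 12:50 pm–1:45 pm.
Complement within 8:40 am–11:25 am: 11:20 am–11:25 am.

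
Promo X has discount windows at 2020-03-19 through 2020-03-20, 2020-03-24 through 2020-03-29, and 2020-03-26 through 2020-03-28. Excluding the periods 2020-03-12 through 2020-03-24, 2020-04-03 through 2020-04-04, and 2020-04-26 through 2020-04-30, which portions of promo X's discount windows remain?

Merge the first list: 2020-03-19 through 2020-03-20, 2020-03-24 through 2020-03-29.
2020-03-19 through 2020-03-20: fully covered by B → removed.
2020-03-24 through 2020-03-29 minus B → 2020-03-25 through 2020-03-29.

2020-03-25 through 2020-03-29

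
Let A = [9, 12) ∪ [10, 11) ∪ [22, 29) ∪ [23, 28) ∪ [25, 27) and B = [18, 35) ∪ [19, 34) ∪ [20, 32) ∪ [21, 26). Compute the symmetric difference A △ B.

[9, 12) ∪ [18, 22) ∪ [29, 35)

First set merges to [9, 12), [22, 29).
Second set merges to [18, 35).
A \ B = [9, 12).
B \ A = [18, 22), [29, 35).
Union of the two gives the symmetric difference.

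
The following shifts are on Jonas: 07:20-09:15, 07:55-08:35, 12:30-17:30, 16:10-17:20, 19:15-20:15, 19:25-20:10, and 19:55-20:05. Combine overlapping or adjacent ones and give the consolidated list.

07:20–09:15, 12:30–17:30, 19:15–20:15

07:55–08:35 overlaps/touches 07:20–09:15 → extend to 07:20–09:15.
12:30–17:30 is disjoint → start new block.
16:10–17:20 overlaps/touches 12:30–17:30 → extend to 12:30–17:30.
19:15–20:15 is disjoint → start new block.
19:25–20:10 overlaps/touches 19:15–20:15 → extend to 19:15–20:15.
19:55–20:05 overlaps/touches 19:15–20:15 → extend to 19:15–20:15.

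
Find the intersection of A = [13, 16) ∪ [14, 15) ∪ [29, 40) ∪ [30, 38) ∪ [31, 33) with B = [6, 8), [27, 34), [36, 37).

[29, 34) ∪ [36, 37)

A, merged: [13, 16), [29, 40).
[13, 16) meets no B interval.
[29, 40) ∩ B → [29, 34), [36, 37).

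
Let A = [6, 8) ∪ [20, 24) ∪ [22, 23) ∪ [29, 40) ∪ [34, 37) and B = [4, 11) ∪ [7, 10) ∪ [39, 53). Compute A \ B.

First set merges to [6, 8), [20, 24), [29, 40).
Second set merges to [4, 11), [39, 53).
[6, 8): fully covered by B → removed.
[20, 24): no B overlap → unchanged.
[29, 40) minus B → [29, 39).

[20, 24) ∪ [29, 39)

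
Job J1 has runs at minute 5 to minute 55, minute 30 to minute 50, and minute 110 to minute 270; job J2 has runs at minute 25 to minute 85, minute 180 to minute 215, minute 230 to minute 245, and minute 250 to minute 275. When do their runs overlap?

minute 25 to minute 55, minute 180 to minute 215, minute 230 to minute 245, minute 250 to minute 270

A, merged: minute 5 to minute 55, minute 110 to minute 270.
minute 5 to minute 55 meets the second set on minute 25 to minute 55.
minute 110 to minute 270 meets the second set on minute 180 to minute 215, minute 230 to minute 245, minute 250 to minute 270.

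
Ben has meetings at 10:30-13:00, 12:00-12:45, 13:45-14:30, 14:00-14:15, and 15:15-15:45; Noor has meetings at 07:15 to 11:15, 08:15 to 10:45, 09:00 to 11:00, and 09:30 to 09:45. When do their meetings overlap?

Merge the first list: 10:30–13:00, 13:45–14:30, 15:15–15:45.
Merge the second list: 07:15–11:15.
10:30–13:00 overlaps B on 10:30–11:15.
13:45–14:30 falls entirely outside B.
15:15–15:45 falls entirely outside B.

10:30–11:15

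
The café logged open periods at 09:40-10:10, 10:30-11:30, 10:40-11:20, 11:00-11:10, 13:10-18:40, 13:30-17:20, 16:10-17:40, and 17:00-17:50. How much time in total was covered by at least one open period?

7 h

Merged: 09:40–10:10, 10:30–11:30, 13:10–18:40.
Lengths: 30 min + 1 h + 5 h 30 min = 7 h.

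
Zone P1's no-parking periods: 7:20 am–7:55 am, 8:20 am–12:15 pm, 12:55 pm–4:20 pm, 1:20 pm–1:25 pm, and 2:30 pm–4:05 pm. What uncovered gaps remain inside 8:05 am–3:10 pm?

After merging, the occupied span is 7:20 am-7:55 am, 8:20 am-12:15 pm, 12:55 pm-4:20 pm.
Uncovered inside 8:05 am-3:10 pm: 8:05 am-8:20 am, 12:15 pm-12:55 pm.

8:05 am-8:20 am, 12:15 pm-12:55 pm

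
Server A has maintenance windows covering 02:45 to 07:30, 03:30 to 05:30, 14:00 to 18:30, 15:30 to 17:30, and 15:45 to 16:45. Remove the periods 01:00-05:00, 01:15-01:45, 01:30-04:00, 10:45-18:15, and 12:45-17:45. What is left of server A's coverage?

A, merged: 02:45-07:30, 14:00-18:30.
B, merged: 01:00-05:00, 10:45-18:15.
02:45-07:30 with B removed leaves 05:00-07:30.
14:00-18:30 with B removed leaves 18:15-18:30.

05:00-07:30, 18:15-18:30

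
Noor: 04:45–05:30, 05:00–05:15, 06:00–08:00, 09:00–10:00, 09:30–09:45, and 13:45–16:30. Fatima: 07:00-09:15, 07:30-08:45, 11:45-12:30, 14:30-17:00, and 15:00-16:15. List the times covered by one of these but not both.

04:45–05:30, 06:00–07:00, 08:00–09:00, 09:15–10:00, 11:45–12:30, 13:45–14:30, 16:30–17:00

A, merged: 04:45–05:30, 06:00–08:00, 09:00–10:00, 13:45–16:30.
B, merged: 07:00–09:15, 11:45–12:30, 14:30–17:00.
Only in the first: 04:45–05:30, 06:00–07:00, 09:15–10:00, 13:45–14:30.
Only in the second: 08:00–09:00, 11:45–12:30, 16:30–17:00.
Together these are the periods covered by exactly one.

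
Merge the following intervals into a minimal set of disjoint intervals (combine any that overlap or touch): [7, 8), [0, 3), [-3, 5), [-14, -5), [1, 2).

[-14, -5) ∪ [-3, 5) ∪ [7, 8)

Sort by start: [-14, -5), [-3, 5), [0, 3), [1, 2), [7, 8).
[-3, 5) is disjoint → start new block.
[0, 3) overlaps/touches [-3, 5) → extend to [-3, 5).
[1, 2) overlaps/touches [-3, 5) → extend to [-3, 5).
[7, 8) is disjoint → start new block.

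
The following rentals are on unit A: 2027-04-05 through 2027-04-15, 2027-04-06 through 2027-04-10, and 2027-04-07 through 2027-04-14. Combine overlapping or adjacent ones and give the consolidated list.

2027-04-06 through 2027-04-10 overlaps/touches 2027-04-05 through 2027-04-15 → extend to 2027-04-05 through 2027-04-15.
2027-04-07 through 2027-04-14 overlaps/touches 2027-04-05 through 2027-04-15 → extend to 2027-04-05 through 2027-04-15.

2027-04-05 through 2027-04-15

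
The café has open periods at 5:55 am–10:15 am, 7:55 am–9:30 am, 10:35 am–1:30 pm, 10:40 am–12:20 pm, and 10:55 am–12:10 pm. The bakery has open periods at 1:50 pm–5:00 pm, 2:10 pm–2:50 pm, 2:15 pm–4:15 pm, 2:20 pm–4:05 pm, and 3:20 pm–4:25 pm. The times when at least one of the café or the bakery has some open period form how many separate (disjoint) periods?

A, merged: 5:55 am-10:15 am, 10:35 am-1:30 pm.
B, merged: 1:50 pm-5:00 pm.
A ∪ B = 5:55 am-10:15 am, 10:35 am-1:30 pm, 1:50 pm-5:00 pm.
That is 3 disjoint pieces.

3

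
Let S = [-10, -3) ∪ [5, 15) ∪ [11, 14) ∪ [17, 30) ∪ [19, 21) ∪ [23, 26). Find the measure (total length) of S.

Merged: [-10, -3), [5, 15), [17, 30).
Lengths: 7 + 10 + 13 = 30.

30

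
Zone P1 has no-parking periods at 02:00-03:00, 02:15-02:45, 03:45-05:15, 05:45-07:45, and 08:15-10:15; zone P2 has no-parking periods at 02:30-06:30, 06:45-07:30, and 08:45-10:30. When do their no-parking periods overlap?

A, merged: 02:00–03:00, 03:45–05:15, 05:45–07:45, 08:15–10:15.
02:00–03:00 overlaps B on 02:30–03:00.
03:45–05:15 overlaps B on 03:45–05:15.
05:45–07:45 overlaps B on 05:45–06:30, 06:45–07:30.
08:15–10:15 overlaps B on 08:45–10:15.

02:30–03:00, 03:45–05:15, 05:45–06:30, 06:45–07:30, 08:45–10:15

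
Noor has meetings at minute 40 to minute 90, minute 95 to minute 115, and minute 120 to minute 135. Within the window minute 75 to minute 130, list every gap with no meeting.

After merging, the occupied span is minute 40 to minute 90, minute 95 to minute 115, minute 120 to minute 135.
Gaps within minute 75 to minute 130: minute 90 to minute 95, minute 115 to minute 120.

minute 90 to minute 95, minute 115 to minute 120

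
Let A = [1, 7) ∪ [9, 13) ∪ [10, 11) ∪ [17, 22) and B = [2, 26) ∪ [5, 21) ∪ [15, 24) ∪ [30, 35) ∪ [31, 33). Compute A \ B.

[1, 2)

A, merged: [1, 7), [9, 13), [17, 22).
B, merged: [2, 26), [30, 35).
[1, 7) minus B → [1, 2).
[9, 13): fully covered by B → removed.
[17, 22): fully covered by B → removed.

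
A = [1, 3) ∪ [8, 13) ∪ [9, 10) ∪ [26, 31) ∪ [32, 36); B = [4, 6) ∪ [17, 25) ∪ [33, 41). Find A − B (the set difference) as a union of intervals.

[1, 3) ∪ [8, 13) ∪ [26, 31) ∪ [32, 33)

A, merged: [1, 3), [8, 13), [26, 31), [32, 36).
[1, 3) is untouched.
[8, 13) is untouched.
[26, 31) is untouched.
[32, 36) with B removed leaves [32, 33).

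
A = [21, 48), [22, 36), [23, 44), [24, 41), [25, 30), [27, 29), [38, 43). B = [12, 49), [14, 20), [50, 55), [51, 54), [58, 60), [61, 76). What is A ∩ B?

First set merges to [21, 48).
Second set merges to [12, 49), [50, 55), [58, 60), [61, 76).
[21, 48) overlaps B on [21, 48).

[21, 48)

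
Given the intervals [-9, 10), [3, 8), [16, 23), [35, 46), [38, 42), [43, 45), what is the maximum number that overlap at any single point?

Sweep endpoints in order; track running count of active intervals.
Peak of 2 reached at 3.

2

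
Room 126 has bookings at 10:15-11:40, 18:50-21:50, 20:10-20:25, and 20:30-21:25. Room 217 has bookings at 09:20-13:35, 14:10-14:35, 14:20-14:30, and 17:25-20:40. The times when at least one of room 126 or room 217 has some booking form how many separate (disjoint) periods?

A, merged: 10:15-11:40, 18:50-21:50.
B, merged: 09:20-13:35, 14:10-14:35, 17:25-20:40.
A ∪ B = 09:20-13:35, 14:10-14:35, 17:25-21:50.
That is 3 disjoint pieces.

3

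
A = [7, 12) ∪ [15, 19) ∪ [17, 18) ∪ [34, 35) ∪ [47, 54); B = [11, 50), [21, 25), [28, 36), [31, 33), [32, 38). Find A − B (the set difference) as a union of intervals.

[7, 11) ∪ [50, 54)

First set merges to [7, 12), [15, 19), [34, 35), [47, 54).
Second set merges to [11, 50).
[7, 12) with B removed leaves [7, 11).
[15, 19) lies entirely inside B → drops out.
[34, 35) lies entirely inside B → drops out.
[47, 54) with B removed leaves [50, 54).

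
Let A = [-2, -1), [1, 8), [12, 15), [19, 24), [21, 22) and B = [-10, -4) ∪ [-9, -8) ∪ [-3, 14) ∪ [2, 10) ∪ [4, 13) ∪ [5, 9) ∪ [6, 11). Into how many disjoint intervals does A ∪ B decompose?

Merge the first list: [-2, -1), [1, 8), [12, 15), [19, 24).
Merge the second list: [-10, -4), [-3, 14).
A ∪ B = [-10, -4), [-3, 15), [19, 24).
That is 3 disjoint pieces.

3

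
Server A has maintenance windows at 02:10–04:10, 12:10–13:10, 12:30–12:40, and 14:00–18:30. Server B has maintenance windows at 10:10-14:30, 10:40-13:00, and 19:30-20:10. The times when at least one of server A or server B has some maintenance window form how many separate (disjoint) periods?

A, merged: 02:10-04:10, 12:10-13:10, 14:00-18:30.
B, merged: 10:10-14:30, 19:30-20:10.
A ∪ B = 02:10-04:10, 10:10-18:30, 19:30-20:10.
That is 3 disjoint pieces.

3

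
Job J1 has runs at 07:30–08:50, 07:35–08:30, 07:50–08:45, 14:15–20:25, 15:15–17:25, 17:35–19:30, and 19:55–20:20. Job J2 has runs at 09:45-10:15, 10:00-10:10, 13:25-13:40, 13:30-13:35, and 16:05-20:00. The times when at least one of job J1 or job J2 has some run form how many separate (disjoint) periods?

First set merges to 07:30–08:50, 14:15–20:25.
Second set merges to 09:45–10:15, 13:25–13:40, 16:05–20:00.
A ∪ B = 07:30–08:50, 09:45–10:15, 13:25–13:40, 14:15–20:25.
That is 4 disjoint pieces.

4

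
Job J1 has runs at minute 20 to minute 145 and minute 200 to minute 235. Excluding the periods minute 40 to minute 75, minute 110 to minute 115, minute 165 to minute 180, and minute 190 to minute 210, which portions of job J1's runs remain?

minute 20 to minute 40, minute 75 to minute 110, minute 115 to minute 145, minute 210 to minute 235

minute 20 to minute 145 \ B = minute 20 to minute 40, minute 75 to minute 110, minute 115 to minute 145.
minute 200 to minute 235 \ B = minute 210 to minute 235.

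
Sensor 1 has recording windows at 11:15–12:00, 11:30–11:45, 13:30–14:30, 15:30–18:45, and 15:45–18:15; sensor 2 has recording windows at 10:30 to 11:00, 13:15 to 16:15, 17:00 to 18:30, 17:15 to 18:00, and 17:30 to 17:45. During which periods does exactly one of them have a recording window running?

Merge the first list: 11:15–12:00, 13:30–14:30, 15:30–18:45.
Merge the second list: 10:30–11:00, 13:15–16:15, 17:00–18:30.
Only in the first: 11:15–12:00, 16:15–17:00, 18:30–18:45.
Only in the second: 10:30–11:00, 13:15–13:30, 14:30–15:30.
Together these are the periods covered by exactly one.

10:30–11:00, 11:15–12:00, 13:15–13:30, 14:30–15:30, 16:15–17:00, 18:30–18:45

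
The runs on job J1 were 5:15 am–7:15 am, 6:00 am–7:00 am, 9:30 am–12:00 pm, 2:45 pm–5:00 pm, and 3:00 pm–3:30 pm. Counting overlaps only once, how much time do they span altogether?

6 h 45 min

Merged: 5:15 am–7:15 am, 9:30 am–12:00 pm, 2:45 pm–5:00 pm.
Lengths: 2 h + 2 h 30 min + 2 h 15 min = 6 h 45 min.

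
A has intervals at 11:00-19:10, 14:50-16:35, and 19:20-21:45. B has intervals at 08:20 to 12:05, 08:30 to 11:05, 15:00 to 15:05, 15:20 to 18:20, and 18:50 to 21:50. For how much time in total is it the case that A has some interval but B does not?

A, merged: 11:00–19:10, 19:20–21:45.
B, merged: 08:20–12:05, 15:00–15:05, 15:20–18:20, 18:50–21:50.
A \ B = 12:05–15:00, 15:05–15:20, 18:20–18:50.
Total: 2 h 55 min + 15 min + 30 min = 3 h 40 min.

3 h 40 min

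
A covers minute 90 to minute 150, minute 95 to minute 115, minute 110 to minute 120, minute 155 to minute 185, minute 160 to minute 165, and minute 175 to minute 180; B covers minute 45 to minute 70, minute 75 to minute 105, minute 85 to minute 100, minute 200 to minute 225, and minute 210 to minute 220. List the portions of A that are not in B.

Merge the first list: minute 90 to minute 150, minute 155 to minute 185.
Merge the second list: minute 45 to minute 70, minute 75 to minute 105, minute 200 to minute 225.
minute 90 to minute 150 with B removed leaves minute 105 to minute 150.
minute 155 to minute 185 is untouched.

minute 105 to minute 150, minute 155 to minute 185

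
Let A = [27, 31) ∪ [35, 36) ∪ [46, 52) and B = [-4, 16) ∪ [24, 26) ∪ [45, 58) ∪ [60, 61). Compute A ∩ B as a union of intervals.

[46, 52)

[27, 31) meets no B interval.
[35, 36) meets no B interval.
[46, 52) ∩ B → [46, 52).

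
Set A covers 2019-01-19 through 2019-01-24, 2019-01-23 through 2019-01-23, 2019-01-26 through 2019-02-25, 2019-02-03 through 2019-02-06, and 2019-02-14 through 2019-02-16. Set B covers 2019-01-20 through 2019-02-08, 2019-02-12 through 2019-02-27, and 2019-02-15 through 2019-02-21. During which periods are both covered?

2019-01-20 through 2019-01-24, 2019-01-26 through 2019-02-08, 2019-02-12 through 2019-02-25

Merge the first list: 2019-01-19 through 2019-01-24, 2019-01-26 through 2019-02-25.
Merge the second list: 2019-01-20 through 2019-02-08, 2019-02-12 through 2019-02-27.
2019-01-19 through 2019-01-24 meets the second set on 2019-01-20 through 2019-01-24.
2019-01-26 through 2019-02-25 meets the second set on 2019-01-26 through 2019-02-08, 2019-02-12 through 2019-02-25.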